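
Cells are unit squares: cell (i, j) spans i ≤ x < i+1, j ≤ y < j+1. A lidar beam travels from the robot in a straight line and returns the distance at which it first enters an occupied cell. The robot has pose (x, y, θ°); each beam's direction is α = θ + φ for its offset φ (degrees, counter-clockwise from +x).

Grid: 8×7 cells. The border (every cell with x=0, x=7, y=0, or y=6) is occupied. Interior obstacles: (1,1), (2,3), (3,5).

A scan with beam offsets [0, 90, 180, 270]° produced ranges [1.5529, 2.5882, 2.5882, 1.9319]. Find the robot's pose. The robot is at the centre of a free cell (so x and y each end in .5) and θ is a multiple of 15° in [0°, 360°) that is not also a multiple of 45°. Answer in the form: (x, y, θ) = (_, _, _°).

Candidates: 27 free-cell centres × 16 headings = 432 poses. Raycast each; keep the one whose scan matches to 4 dp.
  (5.5, 5.5, 60°): beam 1 = 0.5774 ≠ 1.5529 ✗
  (4.5, 3.5, 60°): beam 1 = 2.8868 ≠ 1.5529 ✗
  (1.5, 3.5, 210°): beam 1 = 0.5774 ≠ 1.5529 ✗
  …
  (4.5, 3.5, 195°): r_1=1.5529, r_2=2.5882, r_3=2.5882, r_4=1.9319 — all match ✓
No second candidate reproduces the full scan.

(x, y, θ) = (4.5, 3.5, 195°)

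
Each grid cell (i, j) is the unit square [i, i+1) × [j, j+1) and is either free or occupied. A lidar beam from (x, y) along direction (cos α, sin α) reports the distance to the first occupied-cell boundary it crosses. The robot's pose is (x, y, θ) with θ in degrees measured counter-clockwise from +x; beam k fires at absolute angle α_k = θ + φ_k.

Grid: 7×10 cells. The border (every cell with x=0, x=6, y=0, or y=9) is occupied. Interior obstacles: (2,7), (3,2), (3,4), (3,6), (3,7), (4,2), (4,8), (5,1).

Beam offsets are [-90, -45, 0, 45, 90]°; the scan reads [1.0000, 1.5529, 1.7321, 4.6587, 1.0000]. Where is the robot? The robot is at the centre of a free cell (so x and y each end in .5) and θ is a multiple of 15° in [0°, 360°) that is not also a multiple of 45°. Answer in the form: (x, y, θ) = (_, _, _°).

(x, y, θ) = (5.5, 7.5, 210°)

The pose lattice has 32·16 = 512 candidates. Test each by forward raycasting.
  (2.5, 2.5, 255°): beam 1 = 1.5529 ≠ 1.0000 ✗
  (4.5, 7.5, 150°): beam 1 = 0.5774 ≠ 1.0000 ✗
  (1.5, 2.5, 105°): beam 1 = 1.5529 ≠ 1.0000 ✗
  (2.5, 8.5, 345°): beam 1 = 0.5176 ≠ 1.0000 ✗
  (4.5, 4.5, 75°): beam 1 = 1.5529 ≠ 1.0000 ✗
  …
  (5.5, 7.5, 210°): r_1=1.0000, r_2=1.5529, r_3=1.7321, r_4=4.6587, r_5=1.0000 — all match ✓
Unique over the lattice → pose = (5.5, 7.5, 210°).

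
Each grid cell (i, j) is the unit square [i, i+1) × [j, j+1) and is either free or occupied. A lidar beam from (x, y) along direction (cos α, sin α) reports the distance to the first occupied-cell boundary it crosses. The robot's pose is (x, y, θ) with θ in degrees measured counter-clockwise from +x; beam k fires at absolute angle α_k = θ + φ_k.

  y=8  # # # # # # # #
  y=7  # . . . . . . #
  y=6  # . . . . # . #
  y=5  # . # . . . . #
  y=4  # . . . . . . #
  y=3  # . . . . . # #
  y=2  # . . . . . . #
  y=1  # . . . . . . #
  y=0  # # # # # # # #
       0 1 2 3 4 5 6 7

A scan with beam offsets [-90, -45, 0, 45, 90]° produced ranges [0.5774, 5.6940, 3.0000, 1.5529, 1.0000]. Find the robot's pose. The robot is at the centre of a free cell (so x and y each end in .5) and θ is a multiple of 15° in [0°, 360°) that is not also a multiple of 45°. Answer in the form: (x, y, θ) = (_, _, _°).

Candidates: 39 free-cell centres × 16 headings = 624 poses. Raycast each; keep the one whose scan matches to 4 dp.
  (3.5, 1.5, 285°): beam 1 = 1.9319 ≠ 0.5774 ✗
  (5.5, 3.5, 105°): beam 1 = 0.5176 ≠ 0.5774 ✗
  (4.5, 2.5, 15°): beam 1 = 1.5529 ≠ 0.5774 ✗
  (3.5, 7.5, 30°): beam 1 = 5.0000 ≠ 0.5774 ✗
  (1.5, 6.5, 210°): beam 1 = 1.0000 ≠ 0.5774 ✗
  …
  (6.5, 2.5, 210°): r_1=0.5774, r_2=5.6940, r_3=3.0000, r_4=1.5529, r_5=1.0000 — all match ✓
No second candidate reproduces the full scan.

(x, y, θ) = (6.5, 2.5, 210°)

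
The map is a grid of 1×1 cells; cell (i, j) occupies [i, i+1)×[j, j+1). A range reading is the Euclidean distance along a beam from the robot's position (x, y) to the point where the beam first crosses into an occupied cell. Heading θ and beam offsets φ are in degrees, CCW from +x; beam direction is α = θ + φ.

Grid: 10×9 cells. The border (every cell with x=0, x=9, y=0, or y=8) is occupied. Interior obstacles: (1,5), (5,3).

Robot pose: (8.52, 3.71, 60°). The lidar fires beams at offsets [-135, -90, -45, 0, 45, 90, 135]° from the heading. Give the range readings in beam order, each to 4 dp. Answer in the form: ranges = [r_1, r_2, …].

beam 1: φ=-135°, α=285°
  direction (0.2588, -0.9659); cell (8,3); t to first gridline: x 1.8546, y 0.7350 (then +3.8637 / +1.0353)
    (8,2) via y @ 0.7350
    (8,1) via y @ 1.7703
    (9,1) via x @ 1.8546  # hit
  → r_1 = 1.8546
beam 2: φ=-90°, α=330°
  direction (0.8660, -0.5000); cell (8,3); t to first gridline: x 0.5543, y 1.4200 (then +1.1547 / +2.0000)
    (9,3) via x @ 0.5543  # hit
  → r_2 = 0.5543
beam 3: φ=-45°, α=15°
  direction (0.9659, 0.2588); cell (8,3); t to first gridline: x 0.4969, y 1.1205 (then +1.0353 / +3.8637)
    (9,3) via x @ 0.4969  # hit
  → r_3 = 0.4969
beam 4: φ=0°, α=60°
  direction (0.5000, 0.8660); cell (8,3); t to first gridline: x 0.9600, y 0.3349 (then +2.0000 / +1.1547)
    (8,4) via y @ 0.3349
    (9,4) via x @ 0.9600  # hit
  → r_4 = 0.9600
beam 5: φ=45°, α=105°
  direction (-0.2588, 0.9659); cell (8,3); t to first gridline: x 2.0091, y 0.3002 (then +3.8637 / +1.0353)
    (8,4) via y @ 0.3002
    (8,5) via y @ 1.3355
    (7,5) via x @ 2.0091
    (7,6) via y @ 2.3708
    (7,7) via y @ 3.4061
    (7,8) via y @ 4.4413  # hit
  → r_5 = 4.4413
beam 6: φ=90°, α=150°
  direction (-0.8660, 0.5000); cell (8,3); t to first gridline: x 0.6004, y 0.5800 (then +1.1547 / +2.0000)
    (8,4) via y @ 0.5800
    (7,4) via x @ 0.6004
    (6,4) via x @ 1.7551
    (6,5) via y @ 2.5800
    (5,5) via x @ 2.9098
    (4,5) via x @ 4.0645
    (4,6) via y @ 4.5800
    (3,6) via x @ 5.2192
    (2,6) via x @ 6.3739
    (2,7) via y @ 6.5800
    (1,7) via x @ 7.5286
    (1,8) via y @ 8.5800  # hit
  → r_6 = 8.5800
beam 7: φ=135°, α=195°
  direction (-0.9659, -0.2588); cell (8,3); t to first gridline: x 0.5383, y 2.7432 (then +1.0353 / +3.8637)
    (7,3) via x @ 0.5383
    (6,3) via x @ 1.5736
    (5,3) via x @ 2.6089  # hit
  → r_7 = 2.6089

ranges = [1.8546, 0.5543, 0.4969, 0.9600, 4.4413, 8.5800, 2.6089]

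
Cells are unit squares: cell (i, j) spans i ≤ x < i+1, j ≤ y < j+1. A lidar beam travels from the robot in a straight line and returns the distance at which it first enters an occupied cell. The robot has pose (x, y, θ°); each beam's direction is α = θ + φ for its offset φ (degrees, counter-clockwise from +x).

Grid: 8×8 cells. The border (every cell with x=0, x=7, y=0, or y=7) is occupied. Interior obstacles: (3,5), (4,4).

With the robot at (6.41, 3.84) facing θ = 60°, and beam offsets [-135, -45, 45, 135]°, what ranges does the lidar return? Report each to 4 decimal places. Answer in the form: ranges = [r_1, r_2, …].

beam 1: φ=-135°, α=285°
  direction (0.2588, -0.9659); cell (6,3); t to first gridline: x 2.2796, y 0.8696 (then +3.8637 / +1.0353)
    (6,2) via y @ 0.8696
    (6,1) via y @ 1.9049
    (7,1) via x @ 2.2796  # hit
  → r_1 = 2.2796
beam 2: φ=-45°, α=15°
  direction (0.9659, 0.2588); cell (6,3); t to first gridline: x 0.6108, y 0.6182 (then +1.0353 / +3.8637)
    (7,3) via x @ 0.6108  # hit
  → r_2 = 0.6108
beam 3: φ=45°, α=105°
  direction (-0.2588, 0.9659); cell (6,3); t to first gridline: x 1.5841, y 0.1656 (then +3.8637 / +1.0353)
    (6,4) via y @ 0.1656
    (6,5) via y @ 1.2009
    (5,5) via x @ 1.5841
    (5,6) via y @ 2.2362
    (5,7) via y @ 3.2715  # hit
  → r_3 = 3.2715
beam 4: φ=135°, α=195°
  direction (-0.9659, -0.2588); cell (6,3); t to first gridline: x 0.4245, y 3.2455 (then +1.0353 / +3.8637)
    (5,3) via x @ 0.4245
    (4,3) via x @ 1.4597
    (3,3) via x @ 2.4950
    (3,2) via y @ 3.2455
    (2,2) via x @ 3.5303
    (1,2) via x @ 4.5656
    (0,2) via x @ 5.6008  # hit
  → r_4 = 5.6008

ranges = [2.2796, 0.6108, 3.2715, 5.6008]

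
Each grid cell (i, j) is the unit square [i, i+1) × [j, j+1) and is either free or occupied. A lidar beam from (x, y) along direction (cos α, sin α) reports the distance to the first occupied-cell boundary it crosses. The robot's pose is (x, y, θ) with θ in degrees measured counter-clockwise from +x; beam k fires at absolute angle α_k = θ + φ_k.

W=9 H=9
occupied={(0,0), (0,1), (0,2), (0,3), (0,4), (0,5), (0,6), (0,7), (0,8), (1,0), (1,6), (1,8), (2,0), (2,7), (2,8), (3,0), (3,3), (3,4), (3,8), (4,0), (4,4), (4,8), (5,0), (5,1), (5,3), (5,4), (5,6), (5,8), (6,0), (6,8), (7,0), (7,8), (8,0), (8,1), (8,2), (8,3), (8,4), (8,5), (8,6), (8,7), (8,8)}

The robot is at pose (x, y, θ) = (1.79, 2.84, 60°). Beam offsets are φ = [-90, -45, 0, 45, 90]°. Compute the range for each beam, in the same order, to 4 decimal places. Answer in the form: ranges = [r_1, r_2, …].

ranges = [3.6800, 1.2527, 2.4200, 3.0523, 0.9122]

beam 1: φ=-90°, α=330°
  d=(0.8660,-0.5000)  start (1,2)  tX=0.2425 tY=1.6800  stride 1/|dx|=1.1547 1/|dy|=2.0000
    cross x-line → (2,2), t=0.2425
    cross x-line → (3,2), t=1.3972
    cross y-line → (3,1), t=1.6800
    cross x-line → (4,1), t=2.5519
    cross y-line → (4,0), t=3.6800 (wall)
  → r_1 = 3.6800
beam 2: φ=-45°, α=15°
  d=(0.9659,0.2588)  start (1,2)  tX=0.2174 tY=0.6182  stride 1/|dx|=1.0353 1/|dy|=3.8637
    cross x-line → (2,2), t=0.2174
    cross y-line → (2,3), t=0.6182
    cross x-line → (3,3), t=1.2527 (wall)
  → r_2 = 1.2527
beam 3: φ=0°, α=60°
  d=(0.5000,0.8660)  start (1,2)  tX=0.4200 tY=0.1848  stride 1/|dx|=2.0000 1/|dy|=1.1547
    cross y-line → (1,3), t=0.1848
    cross x-line → (2,3), t=0.4200
    cross y-line → (2,4), t=1.3395
    cross x-line → (3,4), t=2.4200 (wall)
  → r_3 = 2.4200
beam 4: φ=45°, α=105°
  d=(-0.2588,0.9659)  start (1,2)  tX=3.0523 tY=0.1656  stride 1/|dx|=3.8637 1/|dy|=1.0353
    cross y-line → (1,3), t=0.1656
    cross y-line → (1,4), t=1.2009
    cross y-line → (1,5), t=2.2362
    cross x-line → (0,5), t=3.0523 (wall)
  → r_4 = 3.0523
beam 5: φ=90°, α=150°
  d=(-0.8660,0.5000)  start (1,2)  tX=0.9122 tY=0.3200  stride 1/|dx|=1.1547 1/|dy|=2.0000
    cross y-line → (1,3), t=0.3200
    cross x-line → (0,3), t=0.9122 (wall)
  → r_5 = 0.9122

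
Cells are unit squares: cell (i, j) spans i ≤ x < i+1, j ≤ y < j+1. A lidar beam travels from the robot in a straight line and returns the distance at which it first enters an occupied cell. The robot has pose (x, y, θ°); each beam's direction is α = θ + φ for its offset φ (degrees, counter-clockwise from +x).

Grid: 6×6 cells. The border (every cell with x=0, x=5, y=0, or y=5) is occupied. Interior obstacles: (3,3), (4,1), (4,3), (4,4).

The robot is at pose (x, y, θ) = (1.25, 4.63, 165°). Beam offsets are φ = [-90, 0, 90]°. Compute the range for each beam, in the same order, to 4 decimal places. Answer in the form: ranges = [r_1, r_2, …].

ranges = [0.3831, 0.2588, 0.9659]

beam 1: φ=-90°, α=75°
  d=(0.2588,0.9659)  start (1,4)  tX=2.8978 tY=0.3831  stride 1/|dx|=3.8637 1/|dy|=1.0353
    cross y-line → (1,5), t=0.3831 (wall)
  → r_1 = 0.3831
beam 2: φ=0°, α=165°
  d=(-0.9659,0.2588)  start (1,4)  tX=0.2588 tY=1.4296  stride 1/|dx|=1.0353 1/|dy|=3.8637
    cross x-line → (0,4), t=0.2588 (wall)
  → r_2 = 0.2588
beam 3: φ=90°, α=255°
  d=(-0.2588,-0.9659)  start (1,4)  tX=0.9659 tY=0.6522  stride 1/|dx|=3.8637 1/|dy|=1.0353
    cross y-line → (1,3), t=0.6522
    cross x-line → (0,3), t=0.9659 (wall)
  → r_3 = 0.9659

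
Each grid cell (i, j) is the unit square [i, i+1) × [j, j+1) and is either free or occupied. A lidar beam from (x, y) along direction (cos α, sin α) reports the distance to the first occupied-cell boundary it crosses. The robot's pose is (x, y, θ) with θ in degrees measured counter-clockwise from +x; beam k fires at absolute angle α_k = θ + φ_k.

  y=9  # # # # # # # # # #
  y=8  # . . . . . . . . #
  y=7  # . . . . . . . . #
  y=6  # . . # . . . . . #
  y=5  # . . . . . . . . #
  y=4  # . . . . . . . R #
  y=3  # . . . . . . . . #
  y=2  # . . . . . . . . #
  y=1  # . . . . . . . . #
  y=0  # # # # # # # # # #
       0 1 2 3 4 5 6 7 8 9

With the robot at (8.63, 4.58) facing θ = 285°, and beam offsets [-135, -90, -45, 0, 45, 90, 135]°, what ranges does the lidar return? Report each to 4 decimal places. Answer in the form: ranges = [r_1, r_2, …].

ranges = [8.8104, 7.8992, 4.1338, 1.4296, 0.4272, 0.3831, 0.7400]

beam 1: φ=-135°, α=150°
  cosα=-0.8660 sinα=0.5000 | (8,4) | tMaxX 0.7275 tMaxY 0.8400 | tΔX 1.1547 tΔY 2.0000
    t=0.7275 [x] (7,4)
    t=0.8400 [y] (7,5)
    t=1.8822 [x] (6,5)
    t=2.8400 [y] (6,6)
    t=3.0369 [x] (5,6)
    t=4.1916 [x] (4,6)
    t=4.8400 [y] (4,7)
    t=5.3463 [x] (3,7)
    t=6.5010 [x] (2,7)
    t=6.8400 [y] (2,8)
    t=7.6557 [x] (1,8)
    t=8.8104 [x] (0,8) — stop
  → r_1 = 8.8104
beam 2: φ=-90°, α=195°
  cosα=-0.9659 sinα=-0.2588 | (8,4) | tMaxX 0.6522 tMaxY 2.2409 | tΔX 1.0353 tΔY 3.8637
    t=0.6522 [x] (7,4)
    t=1.6875 [x] (6,4)
    t=2.2409 [y] (6,3)
    t=2.7228 [x] (5,3)
    t=3.7581 [x] (4,3)
    t=4.7933 [x] (3,3)
    t=5.8286 [x] (2,3)
    t=6.1047 [y] (2,2)
    t=6.8639 [x] (1,2)
    t=7.8992 [x] (0,2) — stop
  → r_2 = 7.8992
beam 3: φ=-45°, α=240°
  cosα=-0.5000 sinα=-0.8660 | (8,4) | tMaxX 1.2600 tMaxY 0.6697 | tΔX 2.0000 tΔY 1.1547
    t=0.6697 [y] (8,3)
    t=1.2600 [x] (7,3)
    t=1.8244 [y] (7,2)
    t=2.9791 [y] (7,1)
    t=3.2600 [x] (6,1)
    t=4.1338 [y] (6,0) — stop
  → r_3 = 4.1338
beam 4: φ=0°, α=285°
  cosα=0.2588 sinα=-0.9659 | (8,4) | tMaxX 1.4296 tMaxY 0.6005 | tΔX 3.8637 tΔY 1.0353
    t=0.6005 [y] (8,3)
    t=1.4296 [x] (9,3) — stop
  → r_4 = 1.4296
beam 5: φ=45°, α=330°
  cosα=0.8660 sinα=-0.5000 | (8,4) | tMaxX 0.4272 tMaxY 1.1600 | tΔX 1.1547 tΔY 2.0000
    t=0.4272 [x] (9,4) — stop
  → r_5 = 0.4272
beam 6: φ=90°, α=15°
  cosα=0.9659 sinα=0.2588 | (8,4) | tMaxX 0.3831 tMaxY 1.6228 | tΔX 1.0353 tΔY 3.8637
    t=0.3831 [x] (9,4) — stop
  → r_6 = 0.3831
beam 7: φ=135°, α=60°
  cosα=0.5000 sinα=0.8660 | (8,4) | tMaxX 0.7400 tMaxY 0.4850 | tΔX 2.0000 tΔY 1.1547
    t=0.4850 [y] (8,5)
    t=0.7400 [x] (9,5) — stop
  → r_7 = 0.7400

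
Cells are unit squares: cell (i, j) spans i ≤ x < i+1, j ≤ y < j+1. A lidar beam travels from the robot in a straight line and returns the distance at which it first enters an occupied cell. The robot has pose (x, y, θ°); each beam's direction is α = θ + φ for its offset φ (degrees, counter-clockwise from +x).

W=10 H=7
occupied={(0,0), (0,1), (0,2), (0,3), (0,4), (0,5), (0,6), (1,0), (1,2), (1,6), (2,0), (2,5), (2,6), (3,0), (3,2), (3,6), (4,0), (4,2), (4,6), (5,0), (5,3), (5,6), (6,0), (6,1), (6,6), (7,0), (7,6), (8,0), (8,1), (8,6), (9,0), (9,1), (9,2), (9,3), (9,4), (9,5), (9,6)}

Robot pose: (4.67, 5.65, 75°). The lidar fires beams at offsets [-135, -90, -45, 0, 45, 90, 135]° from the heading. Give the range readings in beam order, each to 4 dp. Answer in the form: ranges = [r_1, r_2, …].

ranges = [1.9053, 4.4827, 0.7000, 0.3623, 0.4041, 1.3523, 4.2378]

beam 1: φ=-135°, α=300°
  direction (0.5000, -0.8660); cell (4,5); t to first gridline: x 0.6600, y 0.7506 (then +2.0000 / +1.1547)
    (5,5) via x @ 0.6600
    (5,4) via y @ 0.7506
    (5,3) via y @ 1.9053  # hit
  → r_1 = 1.9053
beam 2: φ=-90°, α=345°
  direction (0.9659, -0.2588); cell (4,5); t to first gridline: x 0.3416, y 2.5114 (then +1.0353 / +3.8637)
    (5,5) via x @ 0.3416
    (6,5) via x @ 1.3769
    (7,5) via x @ 2.4122
    (7,4) via y @ 2.5114
    (8,4) via x @ 3.4475
    (9,4) via x @ 4.4827  # hit
  → r_2 = 4.4827
beam 3: φ=-45°, α=30°
  direction (0.8660, 0.5000); cell (4,5); t to first gridline: x 0.3811, y 0.7000 (then +1.1547 / +2.0000)
    (5,5) via x @ 0.3811
    (5,6) via y @ 0.7000  # hit
  → r_3 = 0.7000
beam 4: φ=0°, α=75°
  direction (0.2588, 0.9659); cell (4,5); t to first gridline: x 1.2750, y 0.3623 (then +3.8637 / +1.0353)
    (4,6) via y @ 0.3623  # hit
  → r_4 = 0.3623
beam 5: φ=45°, α=120°
  direction (-0.5000, 0.8660); cell (4,5); t to first gridline: x 1.3400, y 0.4041 (then +2.0000 / +1.1547)
    (4,6) via y @ 0.4041  # hit
  → r_5 = 0.4041
beam 6: φ=90°, α=165°
  direction (-0.9659, 0.2588); cell (4,5); t to first gridline: x 0.6936, y 1.3523 (then +1.0353 / +3.8637)
    (3,5) via x @ 0.6936
    (3,6) via y @ 1.3523  # hit
  → r_6 = 1.3523
beam 7: φ=135°, α=210°
  direction (-0.8660, -0.5000); cell (4,5); t to first gridline: x 0.7736, y 1.3000 (then +1.1547 / +2.0000)
    (3,5) via x @ 0.7736
    (3,4) via y @ 1.3000
    (2,4) via x @ 1.9283
    (1,4) via x @ 3.0831
    (1,3) via y @ 3.3000
    (0,3) via x @ 4.2378  # hit
  → r_7 = 4.2378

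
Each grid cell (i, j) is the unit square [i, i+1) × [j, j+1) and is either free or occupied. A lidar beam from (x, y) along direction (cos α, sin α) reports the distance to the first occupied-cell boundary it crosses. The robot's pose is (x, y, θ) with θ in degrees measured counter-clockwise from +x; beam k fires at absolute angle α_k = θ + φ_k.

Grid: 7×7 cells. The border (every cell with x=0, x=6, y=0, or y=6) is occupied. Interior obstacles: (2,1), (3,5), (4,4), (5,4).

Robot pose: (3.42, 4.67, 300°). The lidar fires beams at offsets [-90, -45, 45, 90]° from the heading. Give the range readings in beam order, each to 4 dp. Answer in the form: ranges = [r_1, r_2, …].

ranges = [2.7944, 2.7642, 0.6005, 0.6600]

beam 1: φ=-90°, α=210°
  direction (-0.8660, -0.5000); cell (3,4); t to first gridline: x 0.4850, y 1.3400 (then +1.1547 / +2.0000)
    (2,4) via x @ 0.4850
    (2,3) via y @ 1.3400
    (1,3) via x @ 1.6397
    (0,3) via x @ 2.7944  # hit
  → r_1 = 2.7944
beam 2: φ=-45°, α=255°
  direction (-0.2588, -0.9659); cell (3,4); t to first gridline: x 1.6228, y 0.6936 (then +3.8637 / +1.0353)
    (3,3) via y @ 0.6936
    (2,3) via x @ 1.6228
    (2,2) via y @ 1.7289
    (2,1) via y @ 2.7642  # hit
  → r_2 = 2.7642
beam 3: φ=45°, α=345°
  direction (0.9659, -0.2588); cell (3,4); t to first gridline: x 0.6005, y 2.5887 (then +1.0353 / +3.8637)
    (4,4) via x @ 0.6005  # hit
  → r_3 = 0.6005
beam 4: φ=90°, α=30°
  direction (0.8660, 0.5000); cell (3,4); t to first gridline: x 0.6697, y 0.6600 (then +1.1547 / +2.0000)
    (3,5) via y @ 0.6600  # hit
  → r_4 = 0.6600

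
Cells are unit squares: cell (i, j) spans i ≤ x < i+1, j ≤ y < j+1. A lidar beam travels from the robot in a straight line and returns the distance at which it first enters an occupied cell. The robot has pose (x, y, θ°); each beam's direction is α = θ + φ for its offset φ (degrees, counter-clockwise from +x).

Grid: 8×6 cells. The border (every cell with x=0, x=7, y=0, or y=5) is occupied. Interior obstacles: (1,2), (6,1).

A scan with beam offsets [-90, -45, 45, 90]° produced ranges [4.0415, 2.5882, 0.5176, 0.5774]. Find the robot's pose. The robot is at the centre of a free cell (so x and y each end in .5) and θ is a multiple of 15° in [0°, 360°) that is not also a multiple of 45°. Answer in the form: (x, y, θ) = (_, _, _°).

(x, y, θ) = (4.5, 1.5, 210°)

Candidates: 22 free-cell centres × 16 headings = 352 poses. Raycast each; keep the one whose scan matches to 4 dp.
  (5.5, 4.5, 255°): beam 1 = 1.9319 ≠ 4.0415 ✗
  (4.5, 4.5, 30°): beam 1 = 3.0000 ≠ 4.0415 ✗
  (3.5, 4.5, 150°): beam 1 = 0.5774 ≠ 4.0415 ✗
  (3.5, 3.5, 60°): beam 1 = 3.0000 ≠ 4.0415 ✗
  (5.5, 1.5, 300°): beam 1 = 1.0000 ≠ 4.0415 ✗
  …
  (4.5, 1.5, 210°): r_1=4.0415, r_2=2.5882, r_3=0.5176, r_4=0.5774 — all match ✓
Unique over the lattice → pose = (4.5, 1.5, 210°).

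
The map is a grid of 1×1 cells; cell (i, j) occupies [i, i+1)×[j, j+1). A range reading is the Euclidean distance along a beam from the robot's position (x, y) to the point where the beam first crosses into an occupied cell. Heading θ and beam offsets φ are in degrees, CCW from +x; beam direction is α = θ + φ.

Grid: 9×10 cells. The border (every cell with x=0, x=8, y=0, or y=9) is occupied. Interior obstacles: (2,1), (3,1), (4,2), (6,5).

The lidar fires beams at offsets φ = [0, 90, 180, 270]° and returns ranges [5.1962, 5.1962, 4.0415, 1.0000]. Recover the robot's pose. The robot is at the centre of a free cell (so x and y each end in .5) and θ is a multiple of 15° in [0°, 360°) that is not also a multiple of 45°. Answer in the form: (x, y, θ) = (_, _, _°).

(x, y, θ) = (5.5, 4.5, 120°)

The pose lattice has 52·16 = 832 candidates. Test each by forward raycasting.
  (5.5, 2.5, 345°): beam 1 = 2.5882 ≠ 5.1962 ✗
  (7.5, 3.5, 300°): beam 1 = 1.0000 ≠ 5.1962 ✗
  (1.5, 2.5, 30°): beam 2 = 1.0000 ≠ 5.1962 ✗
  …
  (5.5, 4.5, 120°): r_1=5.1962, r_2=5.1962, r_3=4.0415, r_4=1.0000 — all match ✓
Unique over the lattice → pose = (5.5, 4.5, 120°).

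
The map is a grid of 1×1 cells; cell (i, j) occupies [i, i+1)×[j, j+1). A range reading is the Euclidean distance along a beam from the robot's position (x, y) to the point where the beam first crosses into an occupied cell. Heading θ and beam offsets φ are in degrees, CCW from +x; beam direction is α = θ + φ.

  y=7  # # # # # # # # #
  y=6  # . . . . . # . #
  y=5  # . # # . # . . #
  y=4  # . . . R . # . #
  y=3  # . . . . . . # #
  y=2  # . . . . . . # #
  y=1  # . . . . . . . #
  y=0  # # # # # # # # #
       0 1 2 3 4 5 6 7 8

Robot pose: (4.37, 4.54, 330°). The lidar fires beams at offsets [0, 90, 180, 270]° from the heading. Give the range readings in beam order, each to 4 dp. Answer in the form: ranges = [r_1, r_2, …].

ranges = [3.0369, 1.2600, 0.9200, 4.0876]

beam 1: φ=0°, α=330°
  d=(0.8660,-0.5000)  start (4,4)  tX=0.7275 tY=1.0800  stride 1/|dx|=1.1547 1/|dy|=2.0000
    cross x-line → (5,4), t=0.7275
    cross y-line → (5,3), t=1.0800
    cross x-line → (6,3), t=1.8822
    cross x-line → (7,3), t=3.0369 (wall)
  → r_1 = 3.0369
beam 2: φ=90°, α=60°
  d=(0.5000,0.8660)  start (4,4)  tX=1.2600 tY=0.5312  stride 1/|dx|=2.0000 1/|dy|=1.1547
    cross y-line → (4,5), t=0.5312
    cross x-line → (5,5), t=1.2600 (wall)
  → r_2 = 1.2600
beam 3: φ=180°, α=150°
  d=(-0.8660,0.5000)  start (4,4)  tX=0.4272 tY=0.9200  stride 1/|dx|=1.1547 1/|dy|=2.0000
    cross x-line → (3,4), t=0.4272
    cross y-line → (3,5), t=0.9200 (wall)
  → r_3 = 0.9200
beam 4: φ=270°, α=240°
  d=(-0.5000,-0.8660)  start (4,4)  tX=0.7400 tY=0.6235  stride 1/|dx|=2.0000 1/|dy|=1.1547
    cross y-line → (4,3), t=0.6235
    cross x-line → (3,3), t=0.7400
    cross y-line → (3,2), t=1.7782
    cross x-line → (2,2), t=2.7400
    cross y-line → (2,1), t=2.9329
    cross y-line → (2,0), t=4.0876 (wall)
  → r_4 = 4.0876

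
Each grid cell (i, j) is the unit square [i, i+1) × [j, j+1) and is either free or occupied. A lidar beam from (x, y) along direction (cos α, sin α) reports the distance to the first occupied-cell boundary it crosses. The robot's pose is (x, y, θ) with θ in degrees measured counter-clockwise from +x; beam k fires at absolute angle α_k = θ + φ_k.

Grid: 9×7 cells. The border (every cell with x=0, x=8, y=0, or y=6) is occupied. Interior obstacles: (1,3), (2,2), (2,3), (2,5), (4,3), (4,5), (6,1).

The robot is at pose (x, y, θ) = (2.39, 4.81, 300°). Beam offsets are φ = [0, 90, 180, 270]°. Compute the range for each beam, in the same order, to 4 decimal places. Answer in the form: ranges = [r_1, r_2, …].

ranges = [0.9353, 0.3800, 0.2194, 1.6050]

beam 1: φ=0°, α=300°
  direction (0.5000, -0.8660); cell (2,4); t to first gridline: x 1.2200, y 0.9353 (then +2.0000 / +1.1547)
    (2,3) via y @ 0.9353  # hit
  → r_1 = 0.9353
beam 2: φ=90°, α=30°
  direction (0.8660, 0.5000); cell (2,4); t to first gridline: x 0.7044, y 0.3800 (then +1.1547 / +2.0000)
    (2,5) via y @ 0.3800  # hit
  → r_2 = 0.3800
beam 3: φ=180°, α=120°
  direction (-0.5000, 0.8660); cell (2,4); t to first gridline: x 0.7800, y 0.2194 (then +2.0000 / +1.1547)
    (2,5) via y @ 0.2194  # hit
  → r_3 = 0.2194
beam 4: φ=270°, α=210°
  direction (-0.8660, -0.5000); cell (2,4); t to first gridline: x 0.4503, y 1.6200 (then +1.1547 / +2.0000)
    (1,4) via x @ 0.4503
    (0,4) via x @ 1.6050  # hit
  → r_4 = 1.6050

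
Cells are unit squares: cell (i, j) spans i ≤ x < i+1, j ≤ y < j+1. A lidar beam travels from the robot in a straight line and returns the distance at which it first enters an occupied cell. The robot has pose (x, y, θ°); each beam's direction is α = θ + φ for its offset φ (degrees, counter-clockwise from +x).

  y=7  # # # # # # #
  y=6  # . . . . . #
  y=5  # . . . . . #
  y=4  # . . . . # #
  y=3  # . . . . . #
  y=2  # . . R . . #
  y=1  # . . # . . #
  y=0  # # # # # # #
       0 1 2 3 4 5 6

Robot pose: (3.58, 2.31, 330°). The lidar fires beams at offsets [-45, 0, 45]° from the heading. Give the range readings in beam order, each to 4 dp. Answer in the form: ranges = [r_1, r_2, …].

ranges = [0.3209, 2.6200, 2.5054]

beam 1: φ=-45°, α=285°
  dir = (cos 285°, sin 285°) = (0.2588, -0.9659); from cell (3,2)
  next x-line at t=1.6228, next y-line at t=0.3209; Δt_x=3.8637, Δt_y=1.0353
    y: enter (3,1) at t=0.3209 ← occupied
  → r_1 = 0.3209
beam 2: φ=0°, α=330°
  dir = (cos 330°, sin 330°) = (0.8660, -0.5000); from cell (3,2)
  next x-line at t=0.4850, next y-line at t=0.6200; Δt_x=1.1547, Δt_y=2.0000
    x: enter (4,2) at t=0.4850
    y: enter (4,1) at t=0.6200
    x: enter (5,1) at t=1.6397
    y: enter (5,0) at t=2.6200 ← occupied
  → r_2 = 2.6200
beam 3: φ=45°, α=15°
  dir = (cos 15°, sin 15°) = (0.9659, 0.2588); from cell (3,2)
  next x-line at t=0.4348, next y-line at t=2.6660; Δt_x=1.0353, Δt_y=3.8637
    x: enter (4,2) at t=0.4348
    x: enter (5,2) at t=1.4701
    x: enter (6,2) at t=2.5054 ← occupied
  → r_3 = 2.5054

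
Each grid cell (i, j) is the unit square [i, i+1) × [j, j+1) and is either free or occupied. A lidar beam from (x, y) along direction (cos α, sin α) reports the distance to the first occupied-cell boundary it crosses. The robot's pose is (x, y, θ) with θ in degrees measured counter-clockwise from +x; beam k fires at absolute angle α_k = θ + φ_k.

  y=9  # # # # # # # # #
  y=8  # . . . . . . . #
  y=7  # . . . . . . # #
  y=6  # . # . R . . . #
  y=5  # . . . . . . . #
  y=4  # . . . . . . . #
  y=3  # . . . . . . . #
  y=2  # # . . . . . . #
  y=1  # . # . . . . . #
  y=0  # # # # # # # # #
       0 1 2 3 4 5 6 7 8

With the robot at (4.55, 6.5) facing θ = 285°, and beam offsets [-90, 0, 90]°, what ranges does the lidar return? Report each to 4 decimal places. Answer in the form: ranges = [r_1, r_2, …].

ranges = [1.6047, 5.6940, 2.5364]

beam 1: φ=-90°, α=195°
  d=(-0.9659,-0.2588)  start (4,6)  tX=0.5694 tY=1.9319  stride 1/|dx|=1.0353 1/|dy|=3.8637
    cross x-line → (3,6), t=0.5694
    cross x-line → (2,6), t=1.6047 (wall)
  → r_1 = 1.6047
beam 2: φ=0°, α=285°
  d=(0.2588,-0.9659)  start (4,6)  tX=1.7387 tY=0.5176  stride 1/|dx|=3.8637 1/|dy|=1.0353
    cross y-line → (4,5), t=0.5176
    cross y-line → (4,4), t=1.5529
    cross x-line → (5,4), t=1.7387
    cross y-line → (5,3), t=2.5882
    cross y-line → (5,2), t=3.6235
    cross y-line → (5,1), t=4.6587
    cross x-line → (6,1), t=5.6024
    cross y-line → (6,0), t=5.6940 (wall)
  → r_2 = 5.6940
beam 3: φ=90°, α=15°
  d=(0.9659,0.2588)  start (4,6)  tX=0.4659 tY=1.9319  stride 1/|dx|=1.0353 1/|dy|=3.8637
    cross x-line → (5,6), t=0.4659
    cross x-line → (6,6), t=1.5012
    cross y-line → (6,7), t=1.9319
    cross x-line → (7,7), t=2.5364 (wall)
  → r_3 = 2.5364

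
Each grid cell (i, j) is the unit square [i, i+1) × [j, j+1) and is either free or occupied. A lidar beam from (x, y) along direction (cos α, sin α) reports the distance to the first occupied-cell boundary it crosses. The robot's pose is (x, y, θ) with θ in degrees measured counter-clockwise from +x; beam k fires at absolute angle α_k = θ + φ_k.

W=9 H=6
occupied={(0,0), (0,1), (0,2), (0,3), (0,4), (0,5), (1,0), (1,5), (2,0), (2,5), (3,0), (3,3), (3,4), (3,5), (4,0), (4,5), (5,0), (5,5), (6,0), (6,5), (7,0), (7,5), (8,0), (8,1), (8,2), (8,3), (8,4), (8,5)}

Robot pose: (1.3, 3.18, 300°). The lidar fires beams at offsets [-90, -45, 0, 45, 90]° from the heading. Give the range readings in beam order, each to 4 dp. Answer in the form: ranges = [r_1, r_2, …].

ranges = [0.3464, 1.1591, 2.5172, 6.9364, 1.9630]

beam 1: φ=-90°, α=210°
  dir = (cos 210°, sin 210°) = (-0.8660, -0.5000); from cell (1,3)
  next x-line at t=0.3464, next y-line at t=0.3600; Δt_x=1.1547, Δt_y=2.0000
    x: enter (0,3) at t=0.3464 ← occupied
  → r_1 = 0.3464
beam 2: φ=-45°, α=255°
  dir = (cos 255°, sin 255°) = (-0.2588, -0.9659); from cell (1,3)
  next x-line at t=1.1591, next y-line at t=0.1863; Δt_x=3.8637, Δt_y=1.0353
    y: enter (1,2) at t=0.1863
    x: enter (0,2) at t=1.1591 ← occupied
  → r_2 = 1.1591
beam 3: φ=0°, α=300°
  dir = (cos 300°, sin 300°) = (0.5000, -0.8660); from cell (1,3)
  next x-line at t=1.4000, next y-line at t=0.2078; Δt_x=2.0000, Δt_y=1.1547
    y: enter (1,2) at t=0.2078
    y: enter (1,1) at t=1.3625
    x: enter (2,1) at t=1.4000
    y: enter (2,0) at t=2.5172 ← occupied
  → r_3 = 2.5172
beam 4: φ=45°, α=345°
  dir = (cos 345°, sin 345°) = (0.9659, -0.2588); from cell (1,3)
  next x-line at t=0.7247, next y-line at t=0.6955; Δt_x=1.0353, Δt_y=3.8637
    y: enter (1,2) at t=0.6955
    x: enter (2,2) at t=0.7247
    x: enter (3,2) at t=1.7600
    x: enter (4,2) at t=2.7952
    x: enter (5,2) at t=3.8305
    y: enter (5,1) at t=4.5592
    x: enter (6,1) at t=4.8658
    x: enter (7,1) at t=5.9011
    x: enter (8,1) at t=6.9364 ← occupied
  → r_4 = 6.9364
beam 5: φ=90°, α=30°
  dir = (cos 30°, sin 30°) = (0.8660, 0.5000); from cell (1,3)
  next x-line at t=0.8083, next y-line at t=1.6400; Δt_x=1.1547, Δt_y=2.0000
    x: enter (2,3) at t=0.8083
    y: enter (2,4) at t=1.6400
    x: enter (3,4) at t=1.9630 ← occupied
  → r_5 = 1.9630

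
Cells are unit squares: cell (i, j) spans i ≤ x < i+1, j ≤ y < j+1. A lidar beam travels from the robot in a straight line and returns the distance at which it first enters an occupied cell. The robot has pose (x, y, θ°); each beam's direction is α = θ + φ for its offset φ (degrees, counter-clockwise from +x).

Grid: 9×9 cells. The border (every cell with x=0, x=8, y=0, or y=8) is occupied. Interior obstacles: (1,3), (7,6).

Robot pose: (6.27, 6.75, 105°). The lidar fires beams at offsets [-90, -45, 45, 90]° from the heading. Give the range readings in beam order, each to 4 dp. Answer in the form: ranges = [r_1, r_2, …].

ranges = [0.7558, 1.4434, 2.5000, 5.4559]

beam 1: φ=-90°, α=15°
  direction (0.9659, 0.2588); cell (6,6); t to first gridline: x 0.7558, y 0.9659 (then +1.0353 / +3.8637)
    (7,6) via x @ 0.7558  # hit
  → r_1 = 0.7558
beam 2: φ=-45°, α=60°
  direction (0.5000, 0.8660); cell (6,6); t to first gridline: x 1.4600, y 0.2887 (then +2.0000 / +1.1547)
    (6,7) via y @ 0.2887
    (6,8) via y @ 1.4434  # hit
  → r_2 = 1.4434
beam 3: φ=45°, α=150°
  direction (-0.8660, 0.5000); cell (6,6); t to first gridline: x 0.3118, y 0.5000 (then +1.1547 / +2.0000)
    (5,6) via x @ 0.3118
    (5,7) via y @ 0.5000
    (4,7) via x @ 1.4665
    (4,8) via y @ 2.5000  # hit
  → r_3 = 2.5000
beam 4: φ=90°, α=195°
  direction (-0.9659, -0.2588); cell (6,6); t to first gridline: x 0.2795, y 2.8978 (then +1.0353 / +3.8637)
    (5,6) via x @ 0.2795
    (4,6) via x @ 1.3148
    (3,6) via x @ 2.3501
    (3,5) via y @ 2.8978
    (2,5) via x @ 3.3854
    (1,5) via x @ 4.4206
    (0,5) via x @ 5.4559  # hit
  → r_4 = 5.4559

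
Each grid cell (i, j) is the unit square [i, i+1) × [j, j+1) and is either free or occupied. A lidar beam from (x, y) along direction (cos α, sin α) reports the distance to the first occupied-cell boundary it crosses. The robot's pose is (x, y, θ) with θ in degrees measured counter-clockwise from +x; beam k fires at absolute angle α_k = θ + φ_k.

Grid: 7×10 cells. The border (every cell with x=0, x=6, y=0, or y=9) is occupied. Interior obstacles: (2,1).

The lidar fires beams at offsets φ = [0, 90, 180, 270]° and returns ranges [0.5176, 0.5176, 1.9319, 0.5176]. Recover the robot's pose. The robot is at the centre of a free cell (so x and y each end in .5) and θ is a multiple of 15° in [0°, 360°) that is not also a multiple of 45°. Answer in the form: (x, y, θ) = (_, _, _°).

(x, y, θ) = (1.5, 1.5, 285°)

The pose lattice has 39·16 = 624 candidates. Test each by forward raycasting.
  (5.5, 5.5, 255°): beam 1 = 4.6587 ≠ 0.5176 ✗
  (4.5, 4.5, 300°): beam 1 = 3.0000 ≠ 0.5176 ✗
  (3.5, 7.5, 255°): beam 1 = 5.6940 ≠ 0.5176 ✗
  (3.5, 1.5, 165°): beam 4 = 7.7646 ≠ 0.5176 ✗
  (4.5, 1.5, 330°): beam 1 = 1.0000 ≠ 0.5176 ✗
  …
  (1.5, 1.5, 285°): r_1=0.5176, r_2=0.5176, r_3=1.9319, r_4=0.5176 — all match ✓
No second candidate reproduces the full scan.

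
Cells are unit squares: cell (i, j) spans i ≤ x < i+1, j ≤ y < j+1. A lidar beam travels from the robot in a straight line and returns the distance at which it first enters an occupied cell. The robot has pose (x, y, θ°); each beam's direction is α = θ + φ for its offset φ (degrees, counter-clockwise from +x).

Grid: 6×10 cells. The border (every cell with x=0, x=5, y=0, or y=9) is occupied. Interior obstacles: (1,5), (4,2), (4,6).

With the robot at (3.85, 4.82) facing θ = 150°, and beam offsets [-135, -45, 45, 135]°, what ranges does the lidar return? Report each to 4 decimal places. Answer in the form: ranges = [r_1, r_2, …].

beam 1: φ=-135°, α=15°
  cosα=0.9659 sinα=0.2588 | (3,4) | tMaxX 0.1553 tMaxY 0.6955 | tΔX 1.0353 tΔY 3.8637
    t=0.1553 [x] (4,4)
    t=0.6955 [y] (4,5)
    t=1.1906 [x] (5,5) — stop
  → r_1 = 1.1906
beam 2: φ=-45°, α=105°
  cosα=-0.2588 sinα=0.9659 | (3,4) | tMaxX 3.2841 tMaxY 0.1863 | tΔX 3.8637 tΔY 1.0353
    t=0.1863 [y] (3,5)
    t=1.2216 [y] (3,6)
    t=2.2569 [y] (3,7)
    t=3.2841 [x] (2,7)
    t=3.2922 [y] (2,8)
    t=4.3275 [y] (2,9) — stop
  → r_2 = 4.3275
beam 3: φ=45°, α=195°
  cosα=-0.9659 sinα=-0.2588 | (3,4) | tMaxX 0.8800 tMaxY 3.1682 | tΔX 1.0353 tΔY 3.8637
    t=0.8800 [x] (2,4)
    t=1.9153 [x] (1,4)
    t=2.9505 [x] (0,4) — stop
  → r_3 = 2.9505
beam 4: φ=135°, α=285°
  cosα=0.2588 sinα=-0.9659 | (3,4) | tMaxX 0.5796 tMaxY 0.8489 | tΔX 3.8637 tΔY 1.0353
    t=0.5796 [x] (4,4)
    t=0.8489 [y] (4,3)
    t=1.8842 [y] (4,2) — stop
  → r_4 = 1.8842

ranges = [1.1906, 4.3275, 2.9505, 1.8842]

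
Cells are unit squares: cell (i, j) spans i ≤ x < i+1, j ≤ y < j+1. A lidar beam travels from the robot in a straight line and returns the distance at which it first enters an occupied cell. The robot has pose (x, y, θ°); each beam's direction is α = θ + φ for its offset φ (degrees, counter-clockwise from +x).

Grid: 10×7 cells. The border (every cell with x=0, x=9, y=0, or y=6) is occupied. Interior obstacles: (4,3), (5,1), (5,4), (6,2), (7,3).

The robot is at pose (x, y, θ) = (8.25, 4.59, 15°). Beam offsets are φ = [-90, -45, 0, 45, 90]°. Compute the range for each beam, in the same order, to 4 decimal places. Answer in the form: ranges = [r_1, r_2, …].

beam 1: φ=-90°, α=285°
  d=(0.2588,-0.9659)  start (8,4)  tX=2.8978 tY=0.6108  stride 1/|dx|=3.8637 1/|dy|=1.0353
    cross y-line → (8,3), t=0.6108
    cross y-line → (8,2), t=1.6461
    cross y-line → (8,1), t=2.6814
    cross x-line → (9,1), t=2.8978 (wall)
  → r_1 = 2.8978
beam 2: φ=-45°, α=330°
  d=(0.8660,-0.5000)  start (8,4)  tX=0.8660 tY=1.1800  stride 1/|dx|=1.1547 1/|dy|=2.0000
    cross x-line → (9,4), t=0.8660 (wall)
  → r_2 = 0.8660
beam 3: φ=0°, α=15°
  d=(0.9659,0.2588)  start (8,4)  tX=0.7765 tY=1.5841  stride 1/|dx|=1.0353 1/|dy|=3.8637
    cross x-line → (9,4), t=0.7765 (wall)
  → r_3 = 0.7765
beam 4: φ=45°, α=60°
  d=(0.5000,0.8660)  start (8,4)  tX=1.5000 tY=0.4734  stride 1/|dx|=2.0000 1/|dy|=1.1547
    cross y-line → (8,5), t=0.4734
    cross x-line → (9,5), t=1.5000 (wall)
  → r_4 = 1.5000
beam 5: φ=90°, α=105°
  d=(-0.2588,0.9659)  start (8,4)  tX=0.9659 tY=0.4245  stride 1/|dx|=3.8637 1/|dy|=1.0353
    cross y-line → (8,5), t=0.4245
    cross x-line → (7,5), t=0.9659
    cross y-line → (7,6), t=1.4597 (wall)
  → r_5 = 1.4597

ranges = [2.8978, 0.8660, 0.7765, 1.5000, 1.4597]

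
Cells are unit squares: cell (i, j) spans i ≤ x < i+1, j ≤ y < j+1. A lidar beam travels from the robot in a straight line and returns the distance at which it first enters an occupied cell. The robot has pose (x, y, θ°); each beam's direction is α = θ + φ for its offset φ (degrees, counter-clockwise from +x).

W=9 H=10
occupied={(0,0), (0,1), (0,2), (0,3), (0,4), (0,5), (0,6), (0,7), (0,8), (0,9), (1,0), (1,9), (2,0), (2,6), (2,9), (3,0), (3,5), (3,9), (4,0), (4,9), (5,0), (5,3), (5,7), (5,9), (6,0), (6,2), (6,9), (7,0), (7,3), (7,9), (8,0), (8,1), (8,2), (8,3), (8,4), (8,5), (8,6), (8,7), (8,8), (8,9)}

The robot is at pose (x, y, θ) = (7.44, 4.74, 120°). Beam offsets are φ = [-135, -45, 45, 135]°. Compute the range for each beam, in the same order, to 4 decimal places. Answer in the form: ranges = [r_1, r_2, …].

beam 1: φ=-135°, α=345°
  cosα=0.9659 sinα=-0.2588 | (7,4) | tMaxX 0.5798 tMaxY 2.8591 | tΔX 1.0353 tΔY 3.8637
    t=0.5798 [x] (8,4) — stop
  → r_1 = 0.5798
beam 2: φ=-45°, α=75°
  cosα=0.2588 sinα=0.9659 | (7,4) | tMaxX 2.1637 tMaxY 0.2692 | tΔX 3.8637 tΔY 1.0353
    t=0.2692 [y] (7,5)
    t=1.3044 [y] (7,6)
    t=2.1637 [x] (8,6) — stop
  → r_2 = 2.1637
beam 3: φ=45°, α=165°
  cosα=-0.9659 sinα=0.2588 | (7,4) | tMaxX 0.4555 tMaxY 1.0046 | tΔX 1.0353 tΔY 3.8637
    t=0.4555 [x] (6,4)
    t=1.0046 [y] (6,5)
    t=1.4908 [x] (5,5)
    t=2.5261 [x] (4,5)
    t=3.5614 [x] (3,5) — stop
  → r_3 = 3.5614
beam 4: φ=135°, α=255°
  cosα=-0.2588 sinα=-0.9659 | (7,4) | tMaxX 1.7000 tMaxY 0.7661 | tΔX 3.8637 tΔY 1.0353
    t=0.7661 [y] (7,3) — stop
  → r_4 = 0.7661

ranges = [0.5798, 2.1637, 3.5614, 0.7661]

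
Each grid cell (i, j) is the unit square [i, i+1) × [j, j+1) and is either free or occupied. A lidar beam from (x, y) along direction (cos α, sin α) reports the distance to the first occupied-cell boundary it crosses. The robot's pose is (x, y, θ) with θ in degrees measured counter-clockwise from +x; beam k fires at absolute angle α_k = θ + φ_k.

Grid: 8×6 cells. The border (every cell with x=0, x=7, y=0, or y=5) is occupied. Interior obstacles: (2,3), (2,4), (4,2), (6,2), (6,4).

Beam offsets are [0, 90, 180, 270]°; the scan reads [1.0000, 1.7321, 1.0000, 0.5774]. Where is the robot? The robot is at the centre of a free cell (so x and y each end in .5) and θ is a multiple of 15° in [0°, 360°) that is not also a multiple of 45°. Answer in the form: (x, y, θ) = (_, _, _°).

(x, y, θ) = (3.5, 1.5, 30°)

The pose lattice has 19·16 = 304 candidates. Test each by forward raycasting.
  (6.5, 3.5, 285°): beam 1 = 0.5176 ≠ 1.0000 ✗
  (6.5, 1.5, 195°): beam 1 = 1.9319 ≠ 1.0000 ✗
  (4.5, 1.5, 150°): beam 1 = 4.0415 ≠ 1.0000 ✗
  …
  (3.5, 1.5, 30°): r_1=1.0000, r_2=1.7321, r_3=1.0000, r_4=0.5774 — all match ✓
No second candidate reproduces the full scan.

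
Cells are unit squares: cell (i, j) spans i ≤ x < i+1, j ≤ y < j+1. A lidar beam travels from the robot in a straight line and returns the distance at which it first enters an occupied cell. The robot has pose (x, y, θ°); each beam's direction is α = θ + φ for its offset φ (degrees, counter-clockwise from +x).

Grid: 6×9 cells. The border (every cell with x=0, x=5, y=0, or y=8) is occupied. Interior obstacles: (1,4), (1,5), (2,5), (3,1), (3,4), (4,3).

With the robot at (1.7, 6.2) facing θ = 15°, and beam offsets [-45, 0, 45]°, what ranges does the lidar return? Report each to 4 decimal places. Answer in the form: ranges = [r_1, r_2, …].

beam 1: φ=-45°, α=330°
  cosα=0.8660 sinα=-0.5000 | (1,6) | tMaxX 0.3464 tMaxY 0.4000 | tΔX 1.1547 tΔY 2.0000
    t=0.3464 [x] (2,6)
    t=0.4000 [y] (2,5) — stop
  → r_1 = 0.4000
beam 2: φ=0°, α=15°
  cosα=0.9659 sinα=0.2588 | (1,6) | tMaxX 0.3106 tMaxY 3.0910 | tΔX 1.0353 tΔY 3.8637
    t=0.3106 [x] (2,6)
    t=1.3459 [x] (3,6)
    t=2.3811 [x] (4,6)
    t=3.0910 [y] (4,7)
    t=3.4164 [x] (5,7) — stop
  → r_2 = 3.4164
beam 3: φ=45°, α=60°
  cosα=0.5000 sinα=0.8660 | (1,6) | tMaxX 0.6000 tMaxY 0.9238 | tΔX 2.0000 tΔY 1.1547
    t=0.6000 [x] (2,6)
    t=0.9238 [y] (2,7)
    t=2.0785 [y] (2,8) — stop
  → r_3 = 2.0785

ranges = [0.4000, 3.4164, 2.0785]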